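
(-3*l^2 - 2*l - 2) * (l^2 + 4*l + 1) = -3*l^4 - 14*l^3 - 13*l^2 - 10*l - 2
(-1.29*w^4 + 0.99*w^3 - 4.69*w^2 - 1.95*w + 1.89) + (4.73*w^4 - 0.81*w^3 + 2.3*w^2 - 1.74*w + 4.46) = 3.44*w^4 + 0.18*w^3 - 2.39*w^2 - 3.69*w + 6.35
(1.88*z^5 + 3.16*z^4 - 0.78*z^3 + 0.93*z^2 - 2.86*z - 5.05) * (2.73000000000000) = 5.1324*z^5 + 8.6268*z^4 - 2.1294*z^3 + 2.5389*z^2 - 7.8078*z - 13.7865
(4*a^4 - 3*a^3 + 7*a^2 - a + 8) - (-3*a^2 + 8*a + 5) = 4*a^4 - 3*a^3 + 10*a^2 - 9*a + 3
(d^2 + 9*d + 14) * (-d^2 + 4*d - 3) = -d^4 - 5*d^3 + 19*d^2 + 29*d - 42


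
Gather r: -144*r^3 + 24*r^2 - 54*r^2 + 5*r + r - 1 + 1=-144*r^3 - 30*r^2 + 6*r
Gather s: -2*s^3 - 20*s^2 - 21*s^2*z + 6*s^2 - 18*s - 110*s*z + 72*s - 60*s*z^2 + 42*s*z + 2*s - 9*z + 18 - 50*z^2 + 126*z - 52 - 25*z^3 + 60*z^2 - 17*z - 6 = -2*s^3 + s^2*(-21*z - 14) + s*(-60*z^2 - 68*z + 56) - 25*z^3 + 10*z^2 + 100*z - 40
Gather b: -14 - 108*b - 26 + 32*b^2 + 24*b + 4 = 32*b^2 - 84*b - 36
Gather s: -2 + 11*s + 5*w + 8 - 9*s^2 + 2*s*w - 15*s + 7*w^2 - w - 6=-9*s^2 + s*(2*w - 4) + 7*w^2 + 4*w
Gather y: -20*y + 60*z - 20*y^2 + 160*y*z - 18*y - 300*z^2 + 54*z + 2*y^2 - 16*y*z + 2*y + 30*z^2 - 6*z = -18*y^2 + y*(144*z - 36) - 270*z^2 + 108*z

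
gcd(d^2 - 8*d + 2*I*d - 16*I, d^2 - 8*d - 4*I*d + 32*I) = d - 8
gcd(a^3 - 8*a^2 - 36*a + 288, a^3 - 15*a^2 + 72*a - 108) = a - 6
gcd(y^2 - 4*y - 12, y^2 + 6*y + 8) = y + 2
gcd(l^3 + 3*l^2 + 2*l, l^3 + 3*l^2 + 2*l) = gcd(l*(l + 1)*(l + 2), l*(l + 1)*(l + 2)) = l^3 + 3*l^2 + 2*l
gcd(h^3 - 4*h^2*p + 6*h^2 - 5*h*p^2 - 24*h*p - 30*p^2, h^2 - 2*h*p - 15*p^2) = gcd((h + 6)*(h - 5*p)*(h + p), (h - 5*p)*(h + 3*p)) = -h + 5*p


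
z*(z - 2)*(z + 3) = z^3 + z^2 - 6*z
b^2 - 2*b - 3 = (b - 3)*(b + 1)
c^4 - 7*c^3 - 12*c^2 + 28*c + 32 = (c - 8)*(c - 2)*(c + 1)*(c + 2)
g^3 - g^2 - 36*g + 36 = (g - 6)*(g - 1)*(g + 6)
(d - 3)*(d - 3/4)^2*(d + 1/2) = d^4 - 4*d^3 + 45*d^2/16 + 27*d/32 - 27/32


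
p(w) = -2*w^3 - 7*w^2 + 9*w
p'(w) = -6*w^2 - 14*w + 9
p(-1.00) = -14.00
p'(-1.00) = 17.00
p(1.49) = -8.75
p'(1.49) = -25.18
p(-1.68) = -25.39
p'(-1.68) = 15.59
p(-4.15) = -14.96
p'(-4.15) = -36.24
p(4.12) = -221.61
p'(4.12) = -150.53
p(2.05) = -28.20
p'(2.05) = -44.92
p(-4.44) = -2.90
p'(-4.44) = -47.12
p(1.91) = -22.28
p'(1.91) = -39.63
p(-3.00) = -36.00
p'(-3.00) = -3.00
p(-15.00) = 5040.00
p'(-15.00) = -1131.00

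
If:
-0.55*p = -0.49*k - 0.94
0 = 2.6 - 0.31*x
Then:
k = 1.12244897959184*p - 1.91836734693878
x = 8.39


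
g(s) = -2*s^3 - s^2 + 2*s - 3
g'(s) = -6*s^2 - 2*s + 2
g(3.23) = -74.37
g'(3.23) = -67.06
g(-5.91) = 363.10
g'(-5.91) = -195.75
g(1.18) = -5.32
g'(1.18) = -8.71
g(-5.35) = 263.94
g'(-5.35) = -159.04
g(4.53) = -200.38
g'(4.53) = -130.19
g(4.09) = -148.38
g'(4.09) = -106.55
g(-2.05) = 5.93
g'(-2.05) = -19.12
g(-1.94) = 3.96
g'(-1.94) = -16.70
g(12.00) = -3579.00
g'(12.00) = -886.00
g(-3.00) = 36.00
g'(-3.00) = -46.00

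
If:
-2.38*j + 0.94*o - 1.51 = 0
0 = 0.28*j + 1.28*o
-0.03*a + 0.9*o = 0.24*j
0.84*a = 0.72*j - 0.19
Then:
No Solution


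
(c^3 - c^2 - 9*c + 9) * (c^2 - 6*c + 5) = c^5 - 7*c^4 + 2*c^3 + 58*c^2 - 99*c + 45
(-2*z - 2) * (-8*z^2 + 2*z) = 16*z^3 + 12*z^2 - 4*z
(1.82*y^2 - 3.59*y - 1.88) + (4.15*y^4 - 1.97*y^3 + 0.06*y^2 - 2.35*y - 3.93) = 4.15*y^4 - 1.97*y^3 + 1.88*y^2 - 5.94*y - 5.81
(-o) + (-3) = -o - 3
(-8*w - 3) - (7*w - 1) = -15*w - 2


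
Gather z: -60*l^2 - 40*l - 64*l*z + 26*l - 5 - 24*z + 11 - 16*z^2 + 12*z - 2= -60*l^2 - 14*l - 16*z^2 + z*(-64*l - 12) + 4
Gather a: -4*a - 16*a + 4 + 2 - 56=-20*a - 50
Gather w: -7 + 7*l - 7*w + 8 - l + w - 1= 6*l - 6*w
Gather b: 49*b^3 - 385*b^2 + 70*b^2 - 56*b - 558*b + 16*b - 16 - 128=49*b^3 - 315*b^2 - 598*b - 144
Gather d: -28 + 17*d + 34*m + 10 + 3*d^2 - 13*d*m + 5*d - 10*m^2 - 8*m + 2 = 3*d^2 + d*(22 - 13*m) - 10*m^2 + 26*m - 16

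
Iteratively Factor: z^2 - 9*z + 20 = (z - 5)*(z - 4)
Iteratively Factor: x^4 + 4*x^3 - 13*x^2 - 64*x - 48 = (x + 3)*(x^3 + x^2 - 16*x - 16) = (x + 1)*(x + 3)*(x^2 - 16) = (x + 1)*(x + 3)*(x + 4)*(x - 4)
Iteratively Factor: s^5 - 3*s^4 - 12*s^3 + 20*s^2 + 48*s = (s - 4)*(s^4 + s^3 - 8*s^2 - 12*s) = (s - 4)*(s + 2)*(s^3 - s^2 - 6*s) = s*(s - 4)*(s + 2)*(s^2 - s - 6) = s*(s - 4)*(s + 2)^2*(s - 3)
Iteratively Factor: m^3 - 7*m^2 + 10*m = (m)*(m^2 - 7*m + 10) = m*(m - 2)*(m - 5)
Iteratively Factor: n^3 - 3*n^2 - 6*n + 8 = (n - 1)*(n^2 - 2*n - 8) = (n - 4)*(n - 1)*(n + 2)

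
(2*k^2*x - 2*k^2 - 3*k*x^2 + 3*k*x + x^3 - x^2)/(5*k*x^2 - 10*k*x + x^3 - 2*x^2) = (2*k^2*x - 2*k^2 - 3*k*x^2 + 3*k*x + x^3 - x^2)/(x*(5*k*x - 10*k + x^2 - 2*x))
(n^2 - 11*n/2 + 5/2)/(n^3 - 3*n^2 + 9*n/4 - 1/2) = 2*(n - 5)/(2*n^2 - 5*n + 2)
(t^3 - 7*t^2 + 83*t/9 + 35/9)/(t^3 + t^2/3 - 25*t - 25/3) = (t - 7/3)/(t + 5)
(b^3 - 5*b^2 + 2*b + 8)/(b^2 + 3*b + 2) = (b^2 - 6*b + 8)/(b + 2)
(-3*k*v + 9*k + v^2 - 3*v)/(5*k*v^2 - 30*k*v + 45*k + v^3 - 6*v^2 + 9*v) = (-3*k + v)/(5*k*v - 15*k + v^2 - 3*v)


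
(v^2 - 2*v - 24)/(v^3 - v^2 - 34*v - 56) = (v - 6)/(v^2 - 5*v - 14)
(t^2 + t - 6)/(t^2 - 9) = (t - 2)/(t - 3)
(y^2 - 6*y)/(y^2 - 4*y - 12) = y/(y + 2)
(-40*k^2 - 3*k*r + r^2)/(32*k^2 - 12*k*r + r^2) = (5*k + r)/(-4*k + r)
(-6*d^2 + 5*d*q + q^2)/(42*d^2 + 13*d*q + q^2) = (-d + q)/(7*d + q)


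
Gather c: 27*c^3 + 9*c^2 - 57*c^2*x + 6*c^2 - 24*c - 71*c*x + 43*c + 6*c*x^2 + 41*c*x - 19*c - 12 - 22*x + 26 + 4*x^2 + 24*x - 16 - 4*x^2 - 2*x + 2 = 27*c^3 + c^2*(15 - 57*x) + c*(6*x^2 - 30*x)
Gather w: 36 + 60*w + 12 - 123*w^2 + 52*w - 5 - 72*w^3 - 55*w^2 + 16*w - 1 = -72*w^3 - 178*w^2 + 128*w + 42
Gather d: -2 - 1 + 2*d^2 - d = 2*d^2 - d - 3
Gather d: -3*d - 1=-3*d - 1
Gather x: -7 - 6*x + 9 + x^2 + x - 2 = x^2 - 5*x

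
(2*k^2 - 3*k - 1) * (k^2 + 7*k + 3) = 2*k^4 + 11*k^3 - 16*k^2 - 16*k - 3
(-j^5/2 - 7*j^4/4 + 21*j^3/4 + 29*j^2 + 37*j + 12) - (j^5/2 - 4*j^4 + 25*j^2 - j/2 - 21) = -j^5 + 9*j^4/4 + 21*j^3/4 + 4*j^2 + 75*j/2 + 33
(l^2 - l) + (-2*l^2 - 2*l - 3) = -l^2 - 3*l - 3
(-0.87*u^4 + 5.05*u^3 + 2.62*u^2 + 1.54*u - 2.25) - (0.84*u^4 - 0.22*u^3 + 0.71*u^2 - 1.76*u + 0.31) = -1.71*u^4 + 5.27*u^3 + 1.91*u^2 + 3.3*u - 2.56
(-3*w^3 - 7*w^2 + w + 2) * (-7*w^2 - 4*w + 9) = 21*w^5 + 61*w^4 - 6*w^3 - 81*w^2 + w + 18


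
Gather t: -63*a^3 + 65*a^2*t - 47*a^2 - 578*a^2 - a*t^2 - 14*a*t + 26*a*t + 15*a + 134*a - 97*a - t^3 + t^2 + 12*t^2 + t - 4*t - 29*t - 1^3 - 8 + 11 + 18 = -63*a^3 - 625*a^2 + 52*a - t^3 + t^2*(13 - a) + t*(65*a^2 + 12*a - 32) + 20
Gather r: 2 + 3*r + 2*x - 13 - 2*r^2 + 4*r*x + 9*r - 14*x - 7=-2*r^2 + r*(4*x + 12) - 12*x - 18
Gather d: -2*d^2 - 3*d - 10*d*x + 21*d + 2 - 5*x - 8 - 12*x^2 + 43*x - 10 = -2*d^2 + d*(18 - 10*x) - 12*x^2 + 38*x - 16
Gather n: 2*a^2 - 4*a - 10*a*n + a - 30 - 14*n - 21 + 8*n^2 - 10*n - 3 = 2*a^2 - 3*a + 8*n^2 + n*(-10*a - 24) - 54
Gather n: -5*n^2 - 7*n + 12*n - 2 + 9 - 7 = -5*n^2 + 5*n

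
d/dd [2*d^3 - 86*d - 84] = 6*d^2 - 86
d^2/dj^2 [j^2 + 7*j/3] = 2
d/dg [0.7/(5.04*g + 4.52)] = -3.528/(5.04*g + 4.52)^2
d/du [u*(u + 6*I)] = 2*u + 6*I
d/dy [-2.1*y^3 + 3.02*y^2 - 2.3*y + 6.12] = -6.3*y^2 + 6.04*y - 2.3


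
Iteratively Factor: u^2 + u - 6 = (u + 3)*(u - 2)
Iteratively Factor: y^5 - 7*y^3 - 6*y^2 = (y)*(y^4 - 7*y^2 - 6*y) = y^2*(y^3 - 7*y - 6) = y^2*(y + 1)*(y^2 - y - 6) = y^2*(y - 3)*(y + 1)*(y + 2)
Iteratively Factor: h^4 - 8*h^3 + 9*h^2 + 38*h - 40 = (h - 5)*(h^3 - 3*h^2 - 6*h + 8) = (h - 5)*(h - 1)*(h^2 - 2*h - 8) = (h - 5)*(h - 4)*(h - 1)*(h + 2)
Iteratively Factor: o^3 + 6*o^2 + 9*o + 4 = (o + 4)*(o^2 + 2*o + 1) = (o + 1)*(o + 4)*(o + 1)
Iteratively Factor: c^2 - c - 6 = (c + 2)*(c - 3)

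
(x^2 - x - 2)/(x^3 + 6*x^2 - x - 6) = (x - 2)/(x^2 + 5*x - 6)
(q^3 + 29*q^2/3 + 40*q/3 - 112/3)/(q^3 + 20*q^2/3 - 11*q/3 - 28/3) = (q + 4)/(q + 1)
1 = 1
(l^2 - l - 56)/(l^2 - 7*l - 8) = (l + 7)/(l + 1)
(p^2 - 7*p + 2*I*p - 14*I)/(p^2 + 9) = (p^2 + p*(-7 + 2*I) - 14*I)/(p^2 + 9)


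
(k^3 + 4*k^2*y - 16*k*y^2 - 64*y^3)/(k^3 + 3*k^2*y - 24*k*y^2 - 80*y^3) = (-k + 4*y)/(-k + 5*y)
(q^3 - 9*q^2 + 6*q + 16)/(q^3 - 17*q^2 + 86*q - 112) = (q + 1)/(q - 7)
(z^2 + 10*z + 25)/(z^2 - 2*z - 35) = (z + 5)/(z - 7)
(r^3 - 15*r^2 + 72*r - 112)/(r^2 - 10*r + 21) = (r^2 - 8*r + 16)/(r - 3)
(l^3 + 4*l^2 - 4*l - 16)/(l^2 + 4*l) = l - 4/l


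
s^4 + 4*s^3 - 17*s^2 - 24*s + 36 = (s - 3)*(s - 1)*(s + 2)*(s + 6)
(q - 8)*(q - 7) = q^2 - 15*q + 56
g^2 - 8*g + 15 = (g - 5)*(g - 3)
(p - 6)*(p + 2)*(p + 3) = p^3 - p^2 - 24*p - 36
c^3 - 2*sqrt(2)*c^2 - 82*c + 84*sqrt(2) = (c - 7*sqrt(2))*(c - sqrt(2))*(c + 6*sqrt(2))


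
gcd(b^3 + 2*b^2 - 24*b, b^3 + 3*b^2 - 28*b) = b^2 - 4*b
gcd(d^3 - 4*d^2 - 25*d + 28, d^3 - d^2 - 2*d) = 1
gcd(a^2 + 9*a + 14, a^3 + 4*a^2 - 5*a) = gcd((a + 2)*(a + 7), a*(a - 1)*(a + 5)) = 1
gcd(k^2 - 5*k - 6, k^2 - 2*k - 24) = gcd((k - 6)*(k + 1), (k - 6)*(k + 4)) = k - 6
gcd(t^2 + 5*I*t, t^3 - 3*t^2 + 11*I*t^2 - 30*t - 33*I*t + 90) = t + 5*I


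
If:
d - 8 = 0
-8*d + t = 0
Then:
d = 8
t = 64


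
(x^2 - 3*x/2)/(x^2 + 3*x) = (x - 3/2)/(x + 3)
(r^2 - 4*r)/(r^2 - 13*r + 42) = r*(r - 4)/(r^2 - 13*r + 42)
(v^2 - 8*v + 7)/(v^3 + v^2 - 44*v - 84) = (v - 1)/(v^2 + 8*v + 12)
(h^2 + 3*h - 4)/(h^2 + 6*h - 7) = (h + 4)/(h + 7)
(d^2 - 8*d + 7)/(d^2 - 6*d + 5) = (d - 7)/(d - 5)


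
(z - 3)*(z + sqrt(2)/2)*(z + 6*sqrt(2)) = z^3 - 3*z^2 + 13*sqrt(2)*z^2/2 - 39*sqrt(2)*z/2 + 6*z - 18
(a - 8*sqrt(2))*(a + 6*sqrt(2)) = a^2 - 2*sqrt(2)*a - 96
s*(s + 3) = s^2 + 3*s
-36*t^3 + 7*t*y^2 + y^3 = (-2*t + y)*(3*t + y)*(6*t + y)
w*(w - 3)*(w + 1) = w^3 - 2*w^2 - 3*w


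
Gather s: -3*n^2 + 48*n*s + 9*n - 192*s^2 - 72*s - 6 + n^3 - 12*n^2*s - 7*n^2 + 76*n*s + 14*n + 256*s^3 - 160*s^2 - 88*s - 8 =n^3 - 10*n^2 + 23*n + 256*s^3 - 352*s^2 + s*(-12*n^2 + 124*n - 160) - 14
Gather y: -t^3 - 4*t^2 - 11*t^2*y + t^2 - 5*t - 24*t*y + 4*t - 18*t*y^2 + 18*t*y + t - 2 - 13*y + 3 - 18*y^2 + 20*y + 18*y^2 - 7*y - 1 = -t^3 - 3*t^2 - 18*t*y^2 + y*(-11*t^2 - 6*t)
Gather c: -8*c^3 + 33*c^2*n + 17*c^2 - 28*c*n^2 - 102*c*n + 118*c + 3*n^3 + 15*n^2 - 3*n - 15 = -8*c^3 + c^2*(33*n + 17) + c*(-28*n^2 - 102*n + 118) + 3*n^3 + 15*n^2 - 3*n - 15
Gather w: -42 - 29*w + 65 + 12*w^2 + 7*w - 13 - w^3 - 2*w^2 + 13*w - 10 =-w^3 + 10*w^2 - 9*w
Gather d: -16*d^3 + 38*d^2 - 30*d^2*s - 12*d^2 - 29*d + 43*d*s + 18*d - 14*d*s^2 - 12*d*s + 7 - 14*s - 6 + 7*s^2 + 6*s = -16*d^3 + d^2*(26 - 30*s) + d*(-14*s^2 + 31*s - 11) + 7*s^2 - 8*s + 1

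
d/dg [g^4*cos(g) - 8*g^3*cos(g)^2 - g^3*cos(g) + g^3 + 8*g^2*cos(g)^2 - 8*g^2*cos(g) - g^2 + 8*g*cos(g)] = -g^4*sin(g) + g^3*sin(g) + 8*g^3*sin(2*g) + 4*g^3*cos(g) + 8*g^2*sin(g) - 8*g^2*sin(2*g) - 24*g^2*cos(g)^2 - 3*g^2*cos(g) + 3*g^2 - 8*g*sin(g) + 16*g*cos(g)^2 - 16*g*cos(g) - 2*g + 8*cos(g)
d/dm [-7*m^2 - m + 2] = -14*m - 1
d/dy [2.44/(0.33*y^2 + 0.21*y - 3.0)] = (-1.6104*y - 0.5124)/(0.33*y^2 + 0.21*y - 3.0)^2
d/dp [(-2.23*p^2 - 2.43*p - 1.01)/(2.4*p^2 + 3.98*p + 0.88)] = (-3.0434*p^2 + 0.923200000000001*p + 1.8814)/(5.76*p^4 + 19.104*p^3 + 20.0644*p^2 + 7.0048*p + 0.7744)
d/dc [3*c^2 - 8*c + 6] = 6*c - 8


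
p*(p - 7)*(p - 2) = p^3 - 9*p^2 + 14*p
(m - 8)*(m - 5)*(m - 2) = m^3 - 15*m^2 + 66*m - 80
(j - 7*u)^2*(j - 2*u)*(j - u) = j^4 - 17*j^3*u + 93*j^2*u^2 - 175*j*u^3 + 98*u^4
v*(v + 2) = v^2 + 2*v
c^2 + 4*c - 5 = (c - 1)*(c + 5)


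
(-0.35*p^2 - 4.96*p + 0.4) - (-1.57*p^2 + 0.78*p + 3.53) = 1.22*p^2 - 5.74*p - 3.13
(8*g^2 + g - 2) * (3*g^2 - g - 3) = 24*g^4 - 5*g^3 - 31*g^2 - g + 6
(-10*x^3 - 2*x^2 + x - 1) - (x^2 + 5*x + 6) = -10*x^3 - 3*x^2 - 4*x - 7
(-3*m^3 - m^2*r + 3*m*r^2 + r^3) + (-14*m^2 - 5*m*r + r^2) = -3*m^3 - m^2*r - 14*m^2 + 3*m*r^2 - 5*m*r + r^3 + r^2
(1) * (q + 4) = q + 4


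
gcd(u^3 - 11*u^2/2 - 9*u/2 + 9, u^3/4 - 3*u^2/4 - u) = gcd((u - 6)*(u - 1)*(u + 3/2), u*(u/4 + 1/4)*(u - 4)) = 1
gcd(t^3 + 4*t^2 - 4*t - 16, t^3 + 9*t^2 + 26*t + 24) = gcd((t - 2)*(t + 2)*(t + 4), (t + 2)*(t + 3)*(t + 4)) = t^2 + 6*t + 8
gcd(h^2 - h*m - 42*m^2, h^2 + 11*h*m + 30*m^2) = h + 6*m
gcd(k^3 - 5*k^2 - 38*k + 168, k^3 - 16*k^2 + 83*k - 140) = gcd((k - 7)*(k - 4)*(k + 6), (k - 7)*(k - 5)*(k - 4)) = k^2 - 11*k + 28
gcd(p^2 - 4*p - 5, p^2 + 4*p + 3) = p + 1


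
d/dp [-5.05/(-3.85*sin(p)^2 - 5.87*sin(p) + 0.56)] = -(38.885*sin(p) + 29.6435)*cos(p)/(3.85*sin(p)^2 + 5.87*sin(p) - 0.56)^2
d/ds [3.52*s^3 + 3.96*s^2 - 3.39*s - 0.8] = 10.56*s^2 + 7.92*s - 3.39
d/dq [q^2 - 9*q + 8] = 2*q - 9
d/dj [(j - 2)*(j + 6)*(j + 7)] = 3*j^2 + 22*j + 16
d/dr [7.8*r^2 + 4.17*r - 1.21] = 15.6*r + 4.17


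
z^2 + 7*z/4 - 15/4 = (z - 5/4)*(z + 3)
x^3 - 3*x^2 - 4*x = x*(x - 4)*(x + 1)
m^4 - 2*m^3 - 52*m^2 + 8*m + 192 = (m - 8)*(m - 2)*(m + 2)*(m + 6)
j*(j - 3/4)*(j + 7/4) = j^3 + j^2 - 21*j/16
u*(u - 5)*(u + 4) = u^3 - u^2 - 20*u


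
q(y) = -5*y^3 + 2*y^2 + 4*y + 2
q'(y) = -15*y^2 + 4*y + 4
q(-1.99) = 41.36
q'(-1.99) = -63.36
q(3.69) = -207.22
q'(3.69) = -185.48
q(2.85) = -86.10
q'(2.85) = -106.44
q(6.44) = -1224.74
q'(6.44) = -592.34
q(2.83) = -83.99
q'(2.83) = -104.81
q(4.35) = -354.32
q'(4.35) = -262.44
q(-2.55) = 87.71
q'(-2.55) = -103.74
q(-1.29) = 10.90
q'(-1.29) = -26.12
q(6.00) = -982.00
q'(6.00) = -512.00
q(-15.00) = 17267.00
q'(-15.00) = -3431.00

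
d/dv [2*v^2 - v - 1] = 4*v - 1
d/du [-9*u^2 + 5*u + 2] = 5 - 18*u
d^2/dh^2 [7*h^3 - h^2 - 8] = 42*h - 2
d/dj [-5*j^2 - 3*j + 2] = -10*j - 3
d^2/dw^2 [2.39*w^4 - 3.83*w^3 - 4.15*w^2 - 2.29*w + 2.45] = 28.68*w^2 - 22.98*w - 8.3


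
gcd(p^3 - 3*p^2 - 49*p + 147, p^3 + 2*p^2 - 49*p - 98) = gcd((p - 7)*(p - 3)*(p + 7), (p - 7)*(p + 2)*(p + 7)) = p^2 - 49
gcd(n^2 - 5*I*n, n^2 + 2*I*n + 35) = n - 5*I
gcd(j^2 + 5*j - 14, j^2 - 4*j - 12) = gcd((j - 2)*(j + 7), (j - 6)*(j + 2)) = 1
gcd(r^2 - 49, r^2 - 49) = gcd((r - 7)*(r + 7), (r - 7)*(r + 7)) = r^2 - 49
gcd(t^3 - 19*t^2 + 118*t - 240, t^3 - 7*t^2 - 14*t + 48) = t - 8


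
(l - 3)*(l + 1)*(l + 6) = l^3 + 4*l^2 - 15*l - 18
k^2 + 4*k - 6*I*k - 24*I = (k + 4)*(k - 6*I)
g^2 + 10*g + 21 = (g + 3)*(g + 7)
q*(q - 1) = q^2 - q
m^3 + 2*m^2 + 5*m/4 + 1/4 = (m + 1/2)^2*(m + 1)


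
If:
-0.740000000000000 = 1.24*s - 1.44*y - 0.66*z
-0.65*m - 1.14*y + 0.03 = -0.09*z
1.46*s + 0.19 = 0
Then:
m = 0.942307692307692*z - 0.658587987355111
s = -0.13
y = 0.401826484018265 - 0.458333333333333*z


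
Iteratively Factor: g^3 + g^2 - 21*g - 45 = (g - 5)*(g^2 + 6*g + 9) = (g - 5)*(g + 3)*(g + 3)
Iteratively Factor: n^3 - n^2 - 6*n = (n - 3)*(n^2 + 2*n) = n*(n - 3)*(n + 2)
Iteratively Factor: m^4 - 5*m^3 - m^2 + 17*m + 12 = (m - 4)*(m^3 - m^2 - 5*m - 3) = (m - 4)*(m + 1)*(m^2 - 2*m - 3) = (m - 4)*(m - 3)*(m + 1)*(m + 1)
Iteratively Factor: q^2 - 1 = (q - 1)*(q + 1)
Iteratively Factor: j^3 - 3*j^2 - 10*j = (j + 2)*(j^2 - 5*j) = j*(j + 2)*(j - 5)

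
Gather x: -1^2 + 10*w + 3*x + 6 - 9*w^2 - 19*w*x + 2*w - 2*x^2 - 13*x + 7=-9*w^2 + 12*w - 2*x^2 + x*(-19*w - 10) + 12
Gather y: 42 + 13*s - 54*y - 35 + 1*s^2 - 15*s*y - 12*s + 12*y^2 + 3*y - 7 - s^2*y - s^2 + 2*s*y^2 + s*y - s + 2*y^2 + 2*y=y^2*(2*s + 14) + y*(-s^2 - 14*s - 49)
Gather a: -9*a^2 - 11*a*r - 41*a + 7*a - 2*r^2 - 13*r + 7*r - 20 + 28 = -9*a^2 + a*(-11*r - 34) - 2*r^2 - 6*r + 8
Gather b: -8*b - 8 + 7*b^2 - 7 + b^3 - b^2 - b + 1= b^3 + 6*b^2 - 9*b - 14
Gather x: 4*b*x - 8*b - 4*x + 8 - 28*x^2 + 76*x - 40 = -8*b - 28*x^2 + x*(4*b + 72) - 32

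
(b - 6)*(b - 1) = b^2 - 7*b + 6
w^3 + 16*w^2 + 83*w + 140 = (w + 4)*(w + 5)*(w + 7)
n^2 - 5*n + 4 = (n - 4)*(n - 1)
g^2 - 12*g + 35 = (g - 7)*(g - 5)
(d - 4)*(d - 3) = d^2 - 7*d + 12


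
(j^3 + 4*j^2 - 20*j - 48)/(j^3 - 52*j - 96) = (j - 4)/(j - 8)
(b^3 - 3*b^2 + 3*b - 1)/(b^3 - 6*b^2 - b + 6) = (b^2 - 2*b + 1)/(b^2 - 5*b - 6)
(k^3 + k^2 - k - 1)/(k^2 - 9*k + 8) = (k^2 + 2*k + 1)/(k - 8)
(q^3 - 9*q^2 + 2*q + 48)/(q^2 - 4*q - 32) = (q^2 - q - 6)/(q + 4)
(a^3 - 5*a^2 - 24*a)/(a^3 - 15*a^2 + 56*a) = (a + 3)/(a - 7)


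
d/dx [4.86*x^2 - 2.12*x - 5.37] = 9.72*x - 2.12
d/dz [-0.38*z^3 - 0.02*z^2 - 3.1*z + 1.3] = -1.14*z^2 - 0.04*z - 3.1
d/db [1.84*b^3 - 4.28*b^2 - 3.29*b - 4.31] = 5.52*b^2 - 8.56*b - 3.29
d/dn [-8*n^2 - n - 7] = -16*n - 1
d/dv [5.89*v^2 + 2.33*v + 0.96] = 11.78*v + 2.33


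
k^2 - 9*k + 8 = (k - 8)*(k - 1)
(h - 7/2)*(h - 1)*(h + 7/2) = h^3 - h^2 - 49*h/4 + 49/4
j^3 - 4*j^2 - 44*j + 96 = (j - 8)*(j - 2)*(j + 6)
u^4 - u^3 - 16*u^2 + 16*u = u*(u - 4)*(u - 1)*(u + 4)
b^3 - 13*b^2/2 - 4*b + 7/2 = (b - 7)*(b - 1/2)*(b + 1)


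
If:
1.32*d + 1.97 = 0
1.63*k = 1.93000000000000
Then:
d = -1.49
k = 1.18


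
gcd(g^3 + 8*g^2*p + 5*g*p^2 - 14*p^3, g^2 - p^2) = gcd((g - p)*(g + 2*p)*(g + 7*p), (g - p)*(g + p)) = -g + p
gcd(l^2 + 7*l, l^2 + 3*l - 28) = l + 7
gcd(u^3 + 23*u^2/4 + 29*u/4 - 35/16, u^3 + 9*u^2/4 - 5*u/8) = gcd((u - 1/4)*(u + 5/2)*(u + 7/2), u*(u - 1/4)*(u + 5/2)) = u^2 + 9*u/4 - 5/8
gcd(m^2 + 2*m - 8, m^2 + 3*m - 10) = m - 2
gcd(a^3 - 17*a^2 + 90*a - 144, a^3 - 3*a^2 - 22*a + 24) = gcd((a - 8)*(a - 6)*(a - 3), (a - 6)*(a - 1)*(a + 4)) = a - 6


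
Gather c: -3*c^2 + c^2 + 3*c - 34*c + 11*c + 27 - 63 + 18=-2*c^2 - 20*c - 18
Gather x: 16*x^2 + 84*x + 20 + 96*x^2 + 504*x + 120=112*x^2 + 588*x + 140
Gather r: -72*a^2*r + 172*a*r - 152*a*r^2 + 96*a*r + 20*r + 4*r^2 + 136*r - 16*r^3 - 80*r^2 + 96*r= -16*r^3 + r^2*(-152*a - 76) + r*(-72*a^2 + 268*a + 252)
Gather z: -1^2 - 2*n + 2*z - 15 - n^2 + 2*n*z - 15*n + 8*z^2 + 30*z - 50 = -n^2 - 17*n + 8*z^2 + z*(2*n + 32) - 66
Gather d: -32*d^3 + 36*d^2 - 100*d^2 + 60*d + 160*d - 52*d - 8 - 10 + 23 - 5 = -32*d^3 - 64*d^2 + 168*d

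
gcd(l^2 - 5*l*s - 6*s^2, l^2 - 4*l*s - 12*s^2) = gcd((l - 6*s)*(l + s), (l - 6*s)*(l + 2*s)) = -l + 6*s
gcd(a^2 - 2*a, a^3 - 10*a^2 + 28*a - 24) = a - 2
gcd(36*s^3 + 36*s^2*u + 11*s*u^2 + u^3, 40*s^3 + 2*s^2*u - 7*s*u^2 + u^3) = 2*s + u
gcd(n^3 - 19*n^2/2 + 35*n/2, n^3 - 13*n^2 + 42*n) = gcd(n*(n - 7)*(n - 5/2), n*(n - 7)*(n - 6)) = n^2 - 7*n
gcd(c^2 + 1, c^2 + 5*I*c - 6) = 1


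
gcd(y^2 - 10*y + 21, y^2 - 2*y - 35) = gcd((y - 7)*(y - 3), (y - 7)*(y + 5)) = y - 7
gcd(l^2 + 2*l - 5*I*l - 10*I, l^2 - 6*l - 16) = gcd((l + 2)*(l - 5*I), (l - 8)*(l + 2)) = l + 2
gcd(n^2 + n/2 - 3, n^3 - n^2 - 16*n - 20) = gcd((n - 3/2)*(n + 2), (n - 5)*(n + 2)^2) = n + 2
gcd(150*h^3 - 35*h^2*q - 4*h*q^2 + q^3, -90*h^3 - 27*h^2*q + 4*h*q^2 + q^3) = -30*h^2 + h*q + q^2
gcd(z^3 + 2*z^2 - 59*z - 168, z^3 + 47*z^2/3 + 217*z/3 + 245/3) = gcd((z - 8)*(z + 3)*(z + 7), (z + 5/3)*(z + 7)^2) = z + 7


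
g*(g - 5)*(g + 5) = g^3 - 25*g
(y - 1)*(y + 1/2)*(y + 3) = y^3 + 5*y^2/2 - 2*y - 3/2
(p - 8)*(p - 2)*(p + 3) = p^3 - 7*p^2 - 14*p + 48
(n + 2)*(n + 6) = n^2 + 8*n + 12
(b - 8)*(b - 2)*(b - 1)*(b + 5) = b^4 - 6*b^3 - 29*b^2 + 114*b - 80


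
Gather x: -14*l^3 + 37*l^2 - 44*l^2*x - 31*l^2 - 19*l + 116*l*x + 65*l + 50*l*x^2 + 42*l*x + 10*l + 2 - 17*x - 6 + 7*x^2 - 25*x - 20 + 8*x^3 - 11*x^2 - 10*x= -14*l^3 + 6*l^2 + 56*l + 8*x^3 + x^2*(50*l - 4) + x*(-44*l^2 + 158*l - 52) - 24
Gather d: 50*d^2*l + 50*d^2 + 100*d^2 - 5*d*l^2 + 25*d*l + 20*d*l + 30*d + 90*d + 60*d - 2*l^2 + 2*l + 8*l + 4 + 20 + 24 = d^2*(50*l + 150) + d*(-5*l^2 + 45*l + 180) - 2*l^2 + 10*l + 48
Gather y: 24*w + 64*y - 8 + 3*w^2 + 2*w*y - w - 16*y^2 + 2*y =3*w^2 + 23*w - 16*y^2 + y*(2*w + 66) - 8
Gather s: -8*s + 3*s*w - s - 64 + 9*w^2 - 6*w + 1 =s*(3*w - 9) + 9*w^2 - 6*w - 63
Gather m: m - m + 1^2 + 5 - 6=0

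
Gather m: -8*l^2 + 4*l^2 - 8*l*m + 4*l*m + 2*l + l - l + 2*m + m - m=-4*l^2 + 2*l + m*(2 - 4*l)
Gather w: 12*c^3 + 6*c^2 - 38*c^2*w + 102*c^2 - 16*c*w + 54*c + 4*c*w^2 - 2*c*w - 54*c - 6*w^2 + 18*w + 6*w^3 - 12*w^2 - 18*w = 12*c^3 + 108*c^2 + 6*w^3 + w^2*(4*c - 18) + w*(-38*c^2 - 18*c)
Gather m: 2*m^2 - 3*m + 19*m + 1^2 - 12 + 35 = 2*m^2 + 16*m + 24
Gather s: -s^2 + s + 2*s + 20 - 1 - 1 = -s^2 + 3*s + 18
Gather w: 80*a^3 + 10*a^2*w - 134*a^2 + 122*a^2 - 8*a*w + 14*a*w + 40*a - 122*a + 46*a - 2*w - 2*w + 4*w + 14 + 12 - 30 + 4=80*a^3 - 12*a^2 - 36*a + w*(10*a^2 + 6*a)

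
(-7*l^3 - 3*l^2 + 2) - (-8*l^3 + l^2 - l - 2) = l^3 - 4*l^2 + l + 4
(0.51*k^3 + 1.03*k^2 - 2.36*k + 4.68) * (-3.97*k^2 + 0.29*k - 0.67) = -2.0247*k^5 - 3.9412*k^4 + 9.3262*k^3 - 19.9541*k^2 + 2.9384*k - 3.1356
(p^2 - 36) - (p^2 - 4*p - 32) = 4*p - 4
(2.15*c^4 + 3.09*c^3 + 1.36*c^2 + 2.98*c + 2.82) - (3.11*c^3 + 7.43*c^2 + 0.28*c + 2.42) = 2.15*c^4 - 0.02*c^3 - 6.07*c^2 + 2.7*c + 0.4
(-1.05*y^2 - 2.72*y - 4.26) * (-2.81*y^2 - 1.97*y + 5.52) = 2.9505*y^4 + 9.7117*y^3 + 11.533*y^2 - 6.6222*y - 23.5152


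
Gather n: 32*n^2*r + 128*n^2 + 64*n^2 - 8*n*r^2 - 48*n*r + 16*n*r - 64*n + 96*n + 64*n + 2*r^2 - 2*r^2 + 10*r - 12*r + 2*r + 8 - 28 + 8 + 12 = n^2*(32*r + 192) + n*(-8*r^2 - 32*r + 96)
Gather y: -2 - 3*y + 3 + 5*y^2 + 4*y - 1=5*y^2 + y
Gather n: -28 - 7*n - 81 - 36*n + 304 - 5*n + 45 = 240 - 48*n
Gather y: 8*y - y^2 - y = -y^2 + 7*y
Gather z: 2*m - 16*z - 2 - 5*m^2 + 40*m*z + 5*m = -5*m^2 + 7*m + z*(40*m - 16) - 2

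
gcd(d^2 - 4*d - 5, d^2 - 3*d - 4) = d + 1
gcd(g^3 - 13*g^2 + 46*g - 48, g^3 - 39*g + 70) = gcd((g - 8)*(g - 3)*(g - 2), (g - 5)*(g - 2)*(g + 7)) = g - 2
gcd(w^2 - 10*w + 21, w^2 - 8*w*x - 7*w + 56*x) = w - 7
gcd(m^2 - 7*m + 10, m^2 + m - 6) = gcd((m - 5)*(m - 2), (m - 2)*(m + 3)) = m - 2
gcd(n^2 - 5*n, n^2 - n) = n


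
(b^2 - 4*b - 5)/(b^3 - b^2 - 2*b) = (b - 5)/(b*(b - 2))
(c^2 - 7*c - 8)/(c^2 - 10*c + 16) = (c + 1)/(c - 2)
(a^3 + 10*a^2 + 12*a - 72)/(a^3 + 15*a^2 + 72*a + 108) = (a - 2)/(a + 3)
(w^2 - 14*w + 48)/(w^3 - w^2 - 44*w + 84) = (w - 8)/(w^2 + 5*w - 14)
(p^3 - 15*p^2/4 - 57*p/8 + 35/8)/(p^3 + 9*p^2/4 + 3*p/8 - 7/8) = (p - 5)/(p + 1)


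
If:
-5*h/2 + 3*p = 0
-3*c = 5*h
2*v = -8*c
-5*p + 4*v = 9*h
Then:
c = 0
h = 0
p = 0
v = 0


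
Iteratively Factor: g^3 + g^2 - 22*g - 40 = (g + 2)*(g^2 - g - 20) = (g + 2)*(g + 4)*(g - 5)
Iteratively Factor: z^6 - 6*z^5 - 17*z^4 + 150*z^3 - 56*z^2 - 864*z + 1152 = (z - 4)*(z^5 - 2*z^4 - 25*z^3 + 50*z^2 + 144*z - 288) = (z - 4)^2*(z^4 + 2*z^3 - 17*z^2 - 18*z + 72) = (z - 4)^2*(z - 2)*(z^3 + 4*z^2 - 9*z - 36) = (z - 4)^2*(z - 2)*(z + 3)*(z^2 + z - 12) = (z - 4)^2*(z - 2)*(z + 3)*(z + 4)*(z - 3)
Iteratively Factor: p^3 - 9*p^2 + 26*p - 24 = (p - 3)*(p^2 - 6*p + 8) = (p - 3)*(p - 2)*(p - 4)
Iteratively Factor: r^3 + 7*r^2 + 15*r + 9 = (r + 3)*(r^2 + 4*r + 3) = (r + 1)*(r + 3)*(r + 3)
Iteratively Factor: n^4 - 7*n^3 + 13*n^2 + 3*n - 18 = (n - 2)*(n^3 - 5*n^2 + 3*n + 9) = (n - 3)*(n - 2)*(n^2 - 2*n - 3) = (n - 3)*(n - 2)*(n + 1)*(n - 3)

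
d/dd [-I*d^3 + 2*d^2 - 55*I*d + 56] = -3*I*d^2 + 4*d - 55*I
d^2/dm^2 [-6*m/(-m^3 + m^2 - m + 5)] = 12*(m*(3*m^2 - 2*m + 1)^2 + (-3*m^2 - m*(3*m - 1) + 2*m - 1)*(m^3 - m^2 + m - 5))/(m^3 - m^2 + m - 5)^3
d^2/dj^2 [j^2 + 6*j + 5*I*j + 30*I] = 2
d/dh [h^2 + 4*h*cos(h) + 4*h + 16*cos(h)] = -4*h*sin(h) + 2*h - 16*sin(h) + 4*cos(h) + 4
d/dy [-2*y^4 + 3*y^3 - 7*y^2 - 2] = y*(-8*y^2 + 9*y - 14)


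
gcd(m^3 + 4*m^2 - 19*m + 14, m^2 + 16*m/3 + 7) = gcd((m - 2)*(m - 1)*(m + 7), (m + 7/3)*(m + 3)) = 1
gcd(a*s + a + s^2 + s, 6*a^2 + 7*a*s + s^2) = a + s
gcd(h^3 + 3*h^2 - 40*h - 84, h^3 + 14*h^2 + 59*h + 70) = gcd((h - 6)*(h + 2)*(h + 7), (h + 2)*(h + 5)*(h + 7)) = h^2 + 9*h + 14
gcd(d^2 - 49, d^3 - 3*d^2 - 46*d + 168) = d + 7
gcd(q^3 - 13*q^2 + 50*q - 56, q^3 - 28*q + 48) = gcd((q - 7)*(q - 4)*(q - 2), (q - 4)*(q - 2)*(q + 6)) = q^2 - 6*q + 8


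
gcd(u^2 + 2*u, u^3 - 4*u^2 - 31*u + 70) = 1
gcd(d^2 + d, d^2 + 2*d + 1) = d + 1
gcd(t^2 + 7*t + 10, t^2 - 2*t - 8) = t + 2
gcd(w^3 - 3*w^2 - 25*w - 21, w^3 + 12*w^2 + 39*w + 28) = w + 1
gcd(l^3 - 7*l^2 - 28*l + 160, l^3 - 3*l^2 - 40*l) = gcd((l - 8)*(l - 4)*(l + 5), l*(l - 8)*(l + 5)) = l^2 - 3*l - 40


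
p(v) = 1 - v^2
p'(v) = -2*v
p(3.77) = -13.21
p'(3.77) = -7.54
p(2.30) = -4.29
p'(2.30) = -4.60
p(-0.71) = 0.50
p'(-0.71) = 1.42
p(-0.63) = 0.60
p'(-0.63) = 1.26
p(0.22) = 0.95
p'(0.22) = -0.44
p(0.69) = 0.52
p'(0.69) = -1.38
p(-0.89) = 0.21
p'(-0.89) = 1.78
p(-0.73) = 0.47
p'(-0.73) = 1.46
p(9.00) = -80.00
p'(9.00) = -18.00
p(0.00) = 1.00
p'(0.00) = 0.00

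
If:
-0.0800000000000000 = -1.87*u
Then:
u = 0.04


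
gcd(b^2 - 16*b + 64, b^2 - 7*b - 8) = b - 8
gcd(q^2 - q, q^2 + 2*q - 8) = 1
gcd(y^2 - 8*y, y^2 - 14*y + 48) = y - 8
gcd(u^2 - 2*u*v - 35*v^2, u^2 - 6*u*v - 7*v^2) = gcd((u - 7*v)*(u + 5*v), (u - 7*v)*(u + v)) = u - 7*v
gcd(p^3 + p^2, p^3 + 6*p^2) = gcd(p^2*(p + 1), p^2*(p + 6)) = p^2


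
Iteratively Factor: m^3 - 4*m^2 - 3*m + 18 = (m - 3)*(m^2 - m - 6) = (m - 3)*(m + 2)*(m - 3)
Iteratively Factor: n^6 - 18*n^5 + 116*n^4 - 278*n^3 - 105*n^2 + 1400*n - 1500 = (n - 5)*(n^5 - 13*n^4 + 51*n^3 - 23*n^2 - 220*n + 300) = (n - 5)^2*(n^4 - 8*n^3 + 11*n^2 + 32*n - 60) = (n - 5)^2*(n - 2)*(n^3 - 6*n^2 - n + 30) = (n - 5)^2*(n - 2)*(n + 2)*(n^2 - 8*n + 15) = (n - 5)^2*(n - 3)*(n - 2)*(n + 2)*(n - 5)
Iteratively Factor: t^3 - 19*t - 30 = (t - 5)*(t^2 + 5*t + 6) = (t - 5)*(t + 3)*(t + 2)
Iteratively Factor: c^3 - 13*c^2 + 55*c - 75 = (c - 3)*(c^2 - 10*c + 25) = (c - 5)*(c - 3)*(c - 5)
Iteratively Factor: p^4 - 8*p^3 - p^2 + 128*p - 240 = (p + 4)*(p^3 - 12*p^2 + 47*p - 60) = (p - 4)*(p + 4)*(p^2 - 8*p + 15) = (p - 4)*(p - 3)*(p + 4)*(p - 5)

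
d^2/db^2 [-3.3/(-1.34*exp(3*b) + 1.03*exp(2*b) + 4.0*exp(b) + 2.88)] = ((-39.798*exp(2*b) + 13.596*exp(b) + 13.2)*(-1.34*exp(3*b) + 1.03*exp(2*b) + 4.0*exp(b) + 2.88) - 3.3*(-8.04*exp(2*b) + 4.12*exp(b) + 8.0)*(-4.02*exp(2*b) + 2.06*exp(b) + 4.0)*exp(b))*exp(b)/(-1.34*exp(3*b) + 1.03*exp(2*b) + 4.0*exp(b) + 2.88)^3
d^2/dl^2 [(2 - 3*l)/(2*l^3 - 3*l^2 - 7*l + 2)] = 2*(-36*l^5 + 102*l^4 - 165*l^3 + 42*l^2 + 48*l + 68)/(8*l^9 - 36*l^8 - 30*l^7 + 249*l^6 + 33*l^5 - 555*l^4 - 67*l^3 + 258*l^2 - 84*l + 8)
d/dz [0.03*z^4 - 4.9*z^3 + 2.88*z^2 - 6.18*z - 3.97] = 0.12*z^3 - 14.7*z^2 + 5.76*z - 6.18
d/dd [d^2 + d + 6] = 2*d + 1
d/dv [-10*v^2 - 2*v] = -20*v - 2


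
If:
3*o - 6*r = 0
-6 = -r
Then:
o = 12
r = 6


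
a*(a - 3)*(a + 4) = a^3 + a^2 - 12*a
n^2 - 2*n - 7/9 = (n - 7/3)*(n + 1/3)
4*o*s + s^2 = s*(4*o + s)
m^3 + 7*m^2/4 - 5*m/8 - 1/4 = (m - 1/2)*(m + 1/4)*(m + 2)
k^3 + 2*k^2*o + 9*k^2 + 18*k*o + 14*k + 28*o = (k + 2)*(k + 7)*(k + 2*o)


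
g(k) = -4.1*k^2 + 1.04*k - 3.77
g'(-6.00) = 50.24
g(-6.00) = -157.61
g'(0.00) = 1.04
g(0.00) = -3.77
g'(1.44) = -10.77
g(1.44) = -10.77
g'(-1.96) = 17.11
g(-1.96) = -21.56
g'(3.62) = -28.64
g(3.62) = -53.73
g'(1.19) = -8.72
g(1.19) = -8.34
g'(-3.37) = 28.67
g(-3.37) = -53.84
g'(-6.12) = 51.22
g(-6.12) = -163.70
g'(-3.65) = 30.97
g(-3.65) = -62.19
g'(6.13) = -49.23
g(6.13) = -151.46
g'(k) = 1.04 - 8.2*k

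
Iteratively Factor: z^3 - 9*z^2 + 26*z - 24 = (z - 4)*(z^2 - 5*z + 6) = (z - 4)*(z - 2)*(z - 3)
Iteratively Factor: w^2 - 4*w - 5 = (w - 5)*(w + 1)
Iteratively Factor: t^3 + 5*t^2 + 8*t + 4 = (t + 1)*(t^2 + 4*t + 4) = (t + 1)*(t + 2)*(t + 2)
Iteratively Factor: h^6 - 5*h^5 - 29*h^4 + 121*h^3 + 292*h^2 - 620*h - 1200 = (h + 4)*(h^5 - 9*h^4 + 7*h^3 + 93*h^2 - 80*h - 300) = (h - 3)*(h + 4)*(h^4 - 6*h^3 - 11*h^2 + 60*h + 100) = (h - 5)*(h - 3)*(h + 4)*(h^3 - h^2 - 16*h - 20) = (h - 5)*(h - 3)*(h + 2)*(h + 4)*(h^2 - 3*h - 10) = (h - 5)*(h - 3)*(h + 2)^2*(h + 4)*(h - 5)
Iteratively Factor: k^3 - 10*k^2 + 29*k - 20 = (k - 1)*(k^2 - 9*k + 20) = (k - 4)*(k - 1)*(k - 5)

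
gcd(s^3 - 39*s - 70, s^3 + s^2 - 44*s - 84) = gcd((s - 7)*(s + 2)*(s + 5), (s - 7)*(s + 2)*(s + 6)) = s^2 - 5*s - 14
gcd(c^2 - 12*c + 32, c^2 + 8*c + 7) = 1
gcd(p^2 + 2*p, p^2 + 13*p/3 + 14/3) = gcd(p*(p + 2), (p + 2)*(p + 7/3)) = p + 2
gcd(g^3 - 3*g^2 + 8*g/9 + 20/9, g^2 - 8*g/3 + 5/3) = g - 5/3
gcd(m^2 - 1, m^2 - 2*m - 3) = m + 1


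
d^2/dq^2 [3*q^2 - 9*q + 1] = 6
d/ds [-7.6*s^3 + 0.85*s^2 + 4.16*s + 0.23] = -22.8*s^2 + 1.7*s + 4.16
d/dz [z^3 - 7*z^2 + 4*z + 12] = 3*z^2 - 14*z + 4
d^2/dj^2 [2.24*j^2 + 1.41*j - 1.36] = 4.48000000000000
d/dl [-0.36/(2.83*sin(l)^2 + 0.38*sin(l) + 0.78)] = (2.0376*sin(l) + 0.1368)*cos(l)/(2.83*sin(l)^2 + 0.38*sin(l) + 0.78)^2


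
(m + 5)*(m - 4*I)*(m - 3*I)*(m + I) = m^4 + 5*m^3 - 6*I*m^3 - 5*m^2 - 30*I*m^2 - 25*m - 12*I*m - 60*I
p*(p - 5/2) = p^2 - 5*p/2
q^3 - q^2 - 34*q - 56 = (q - 7)*(q + 2)*(q + 4)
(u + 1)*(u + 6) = u^2 + 7*u + 6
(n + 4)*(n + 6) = n^2 + 10*n + 24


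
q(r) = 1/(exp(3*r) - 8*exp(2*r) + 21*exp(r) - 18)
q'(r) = (-3*exp(3*r) + 16*exp(2*r) - 21*exp(r))/(exp(3*r) - 8*exp(2*r) + 21*exp(r) - 18)^2 = (-3*exp(2*r) + 16*exp(r) - 21)*exp(r)/(exp(3*r) - 8*exp(2*r) + 21*exp(r) - 18)^2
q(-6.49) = -0.06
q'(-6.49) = -0.00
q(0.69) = -157.14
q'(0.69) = -50474.93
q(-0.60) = -0.11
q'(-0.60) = -0.09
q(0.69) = -157.14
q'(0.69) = -50474.93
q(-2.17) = -0.06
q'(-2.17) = -0.01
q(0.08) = -0.30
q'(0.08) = -0.69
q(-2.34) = -0.06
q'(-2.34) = -0.01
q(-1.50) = -0.07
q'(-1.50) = -0.02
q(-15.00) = -0.06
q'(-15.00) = 0.00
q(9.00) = 0.00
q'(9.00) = 0.00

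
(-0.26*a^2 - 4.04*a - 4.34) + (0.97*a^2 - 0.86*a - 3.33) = 0.71*a^2 - 4.9*a - 7.67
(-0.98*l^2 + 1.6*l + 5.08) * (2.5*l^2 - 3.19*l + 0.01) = -2.45*l^4 + 7.1262*l^3 + 7.5862*l^2 - 16.1892*l + 0.0508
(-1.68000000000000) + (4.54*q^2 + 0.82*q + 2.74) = 4.54*q^2 + 0.82*q + 1.06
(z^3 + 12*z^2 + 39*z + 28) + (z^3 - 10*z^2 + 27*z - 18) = 2*z^3 + 2*z^2 + 66*z + 10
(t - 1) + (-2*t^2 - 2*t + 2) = -2*t^2 - t + 1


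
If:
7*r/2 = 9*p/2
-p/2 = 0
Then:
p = 0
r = 0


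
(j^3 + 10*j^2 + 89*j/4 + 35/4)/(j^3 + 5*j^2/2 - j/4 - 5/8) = 2*(j + 7)/(2*j - 1)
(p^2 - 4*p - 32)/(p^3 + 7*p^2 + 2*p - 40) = (p - 8)/(p^2 + 3*p - 10)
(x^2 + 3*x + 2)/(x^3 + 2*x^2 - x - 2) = 1/(x - 1)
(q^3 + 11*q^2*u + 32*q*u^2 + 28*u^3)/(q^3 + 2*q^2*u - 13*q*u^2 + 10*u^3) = (q^3 + 11*q^2*u + 32*q*u^2 + 28*u^3)/(q^3 + 2*q^2*u - 13*q*u^2 + 10*u^3)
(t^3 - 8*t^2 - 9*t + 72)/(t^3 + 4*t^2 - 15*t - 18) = (t^2 - 5*t - 24)/(t^2 + 7*t + 6)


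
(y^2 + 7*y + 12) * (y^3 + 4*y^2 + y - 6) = y^5 + 11*y^4 + 41*y^3 + 49*y^2 - 30*y - 72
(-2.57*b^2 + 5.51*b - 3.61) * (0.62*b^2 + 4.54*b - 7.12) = -1.5934*b^4 - 8.2516*b^3 + 41.0756*b^2 - 55.6206*b + 25.7032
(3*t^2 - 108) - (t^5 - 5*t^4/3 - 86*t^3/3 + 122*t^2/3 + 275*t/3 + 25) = -t^5 + 5*t^4/3 + 86*t^3/3 - 113*t^2/3 - 275*t/3 - 133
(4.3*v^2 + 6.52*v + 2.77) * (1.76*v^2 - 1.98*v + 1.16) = 7.568*v^4 + 2.9612*v^3 - 3.0464*v^2 + 2.0786*v + 3.2132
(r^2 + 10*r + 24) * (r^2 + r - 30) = r^4 + 11*r^3 + 4*r^2 - 276*r - 720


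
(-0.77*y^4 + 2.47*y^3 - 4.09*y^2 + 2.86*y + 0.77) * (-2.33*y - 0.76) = 1.7941*y^5 - 5.1699*y^4 + 7.6525*y^3 - 3.5554*y^2 - 3.9677*y - 0.5852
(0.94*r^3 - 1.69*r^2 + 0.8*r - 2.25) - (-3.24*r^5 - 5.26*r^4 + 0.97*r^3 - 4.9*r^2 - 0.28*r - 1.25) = 3.24*r^5 + 5.26*r^4 - 0.03*r^3 + 3.21*r^2 + 1.08*r - 1.0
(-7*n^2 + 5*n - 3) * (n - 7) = -7*n^3 + 54*n^2 - 38*n + 21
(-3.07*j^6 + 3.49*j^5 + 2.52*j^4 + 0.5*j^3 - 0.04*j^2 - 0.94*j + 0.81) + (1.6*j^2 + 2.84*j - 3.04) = -3.07*j^6 + 3.49*j^5 + 2.52*j^4 + 0.5*j^3 + 1.56*j^2 + 1.9*j - 2.23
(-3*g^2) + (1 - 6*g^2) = 1 - 9*g^2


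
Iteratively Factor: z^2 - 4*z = (z - 4)*(z)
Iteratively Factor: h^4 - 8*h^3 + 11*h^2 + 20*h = (h + 1)*(h^3 - 9*h^2 + 20*h) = (h - 5)*(h + 1)*(h^2 - 4*h) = h*(h - 5)*(h + 1)*(h - 4)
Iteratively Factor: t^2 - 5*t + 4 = (t - 4)*(t - 1)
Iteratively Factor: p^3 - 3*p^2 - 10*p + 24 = (p - 2)*(p^2 - p - 12) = (p - 4)*(p - 2)*(p + 3)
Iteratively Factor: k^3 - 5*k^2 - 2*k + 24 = (k + 2)*(k^2 - 7*k + 12) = (k - 3)*(k + 2)*(k - 4)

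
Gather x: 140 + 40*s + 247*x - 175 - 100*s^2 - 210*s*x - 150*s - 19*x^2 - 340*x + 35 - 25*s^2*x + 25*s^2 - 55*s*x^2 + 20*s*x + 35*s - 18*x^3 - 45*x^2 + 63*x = -75*s^2 - 75*s - 18*x^3 + x^2*(-55*s - 64) + x*(-25*s^2 - 190*s - 30)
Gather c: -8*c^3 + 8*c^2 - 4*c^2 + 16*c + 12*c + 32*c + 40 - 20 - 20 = -8*c^3 + 4*c^2 + 60*c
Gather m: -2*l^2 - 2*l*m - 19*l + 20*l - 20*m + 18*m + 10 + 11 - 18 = -2*l^2 + l + m*(-2*l - 2) + 3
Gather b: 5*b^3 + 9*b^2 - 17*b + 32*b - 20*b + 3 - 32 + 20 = 5*b^3 + 9*b^2 - 5*b - 9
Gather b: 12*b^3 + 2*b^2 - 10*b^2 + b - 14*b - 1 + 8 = 12*b^3 - 8*b^2 - 13*b + 7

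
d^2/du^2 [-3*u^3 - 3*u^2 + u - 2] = -18*u - 6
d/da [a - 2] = 1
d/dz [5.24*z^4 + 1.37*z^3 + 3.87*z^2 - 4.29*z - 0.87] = 20.96*z^3 + 4.11*z^2 + 7.74*z - 4.29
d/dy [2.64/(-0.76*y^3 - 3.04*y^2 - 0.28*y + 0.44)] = (6.0192*y^2 + 16.0512*y + 0.7392)/(0.76*y^3 + 3.04*y^2 + 0.28*y - 0.44)^2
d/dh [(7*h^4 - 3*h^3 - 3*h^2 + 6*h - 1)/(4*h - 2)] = (42*h^4 - 40*h^3 + 3*h^2 + 6*h - 4)/(2*(4*h^2 - 4*h + 1))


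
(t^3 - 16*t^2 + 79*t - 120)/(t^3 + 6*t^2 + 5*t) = (t^3 - 16*t^2 + 79*t - 120)/(t*(t^2 + 6*t + 5))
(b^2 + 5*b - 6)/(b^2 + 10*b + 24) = (b - 1)/(b + 4)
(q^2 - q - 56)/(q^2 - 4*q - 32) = (q + 7)/(q + 4)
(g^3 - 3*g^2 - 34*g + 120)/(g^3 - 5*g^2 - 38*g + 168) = (g - 5)/(g - 7)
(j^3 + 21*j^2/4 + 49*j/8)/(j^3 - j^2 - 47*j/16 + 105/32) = 4*j*(2*j + 7)/(8*j^2 - 22*j + 15)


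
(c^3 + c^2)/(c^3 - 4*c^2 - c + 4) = c^2/(c^2 - 5*c + 4)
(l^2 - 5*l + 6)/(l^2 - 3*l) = (l - 2)/l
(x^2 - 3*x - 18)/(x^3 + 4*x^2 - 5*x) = (x^2 - 3*x - 18)/(x*(x^2 + 4*x - 5))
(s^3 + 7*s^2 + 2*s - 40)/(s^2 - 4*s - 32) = (s^2 + 3*s - 10)/(s - 8)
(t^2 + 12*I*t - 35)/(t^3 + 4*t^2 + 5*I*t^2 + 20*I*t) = (t + 7*I)/(t*(t + 4))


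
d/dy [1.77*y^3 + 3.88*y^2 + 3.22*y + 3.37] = 5.31*y^2 + 7.76*y + 3.22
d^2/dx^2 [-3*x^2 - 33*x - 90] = -6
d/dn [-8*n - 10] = -8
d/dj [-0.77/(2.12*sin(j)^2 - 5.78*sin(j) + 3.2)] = (3.2648*sin(j) - 4.4506)*cos(j)/(2.12*sin(j)^2 - 5.78*sin(j) + 3.2)^2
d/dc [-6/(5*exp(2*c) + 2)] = 60*exp(2*c)/(5*exp(2*c) + 2)^2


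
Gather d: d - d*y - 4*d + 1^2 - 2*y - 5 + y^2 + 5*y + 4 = d*(-y - 3) + y^2 + 3*y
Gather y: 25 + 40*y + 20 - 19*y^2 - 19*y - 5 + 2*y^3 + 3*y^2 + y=2*y^3 - 16*y^2 + 22*y + 40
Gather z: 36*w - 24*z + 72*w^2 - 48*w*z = 72*w^2 + 36*w + z*(-48*w - 24)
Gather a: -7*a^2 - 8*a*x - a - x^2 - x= -7*a^2 + a*(-8*x - 1) - x^2 - x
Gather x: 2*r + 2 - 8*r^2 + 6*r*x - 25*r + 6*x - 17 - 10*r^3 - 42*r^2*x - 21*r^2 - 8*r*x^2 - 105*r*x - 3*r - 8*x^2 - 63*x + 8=-10*r^3 - 29*r^2 - 26*r + x^2*(-8*r - 8) + x*(-42*r^2 - 99*r - 57) - 7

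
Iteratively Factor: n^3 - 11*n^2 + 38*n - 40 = (n - 5)*(n^2 - 6*n + 8) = (n - 5)*(n - 4)*(n - 2)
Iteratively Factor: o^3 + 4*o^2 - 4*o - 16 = (o + 4)*(o^2 - 4) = (o + 2)*(o + 4)*(o - 2)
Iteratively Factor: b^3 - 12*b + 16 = (b + 4)*(b^2 - 4*b + 4) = (b - 2)*(b + 4)*(b - 2)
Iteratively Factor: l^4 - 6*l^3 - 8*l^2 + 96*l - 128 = (l - 4)*(l^3 - 2*l^2 - 16*l + 32) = (l - 4)^2*(l^2 + 2*l - 8) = (l - 4)^2*(l + 4)*(l - 2)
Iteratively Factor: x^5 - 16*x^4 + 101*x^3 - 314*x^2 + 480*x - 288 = (x - 3)*(x^4 - 13*x^3 + 62*x^2 - 128*x + 96) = (x - 4)*(x - 3)*(x^3 - 9*x^2 + 26*x - 24) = (x - 4)*(x - 3)*(x - 2)*(x^2 - 7*x + 12) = (x - 4)*(x - 3)^2*(x - 2)*(x - 4)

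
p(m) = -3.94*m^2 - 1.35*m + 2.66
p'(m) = -7.88*m - 1.35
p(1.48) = -7.97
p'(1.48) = -13.01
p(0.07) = 2.55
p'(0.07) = -1.90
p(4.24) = -73.90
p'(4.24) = -34.76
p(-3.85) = -50.54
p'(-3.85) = 28.99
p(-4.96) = -87.57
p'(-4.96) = 37.73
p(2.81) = -32.24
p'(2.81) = -23.49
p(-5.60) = -113.34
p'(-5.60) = 42.78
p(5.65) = -130.74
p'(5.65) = -45.87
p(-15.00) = -863.59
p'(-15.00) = 116.85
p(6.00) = -147.28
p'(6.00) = -48.63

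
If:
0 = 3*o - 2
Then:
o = 2/3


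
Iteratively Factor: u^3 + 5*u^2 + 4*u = (u)*(u^2 + 5*u + 4) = u*(u + 1)*(u + 4)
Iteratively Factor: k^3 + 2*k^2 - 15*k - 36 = (k + 3)*(k^2 - k - 12) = (k + 3)^2*(k - 4)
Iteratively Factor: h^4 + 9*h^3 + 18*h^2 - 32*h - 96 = (h + 4)*(h^3 + 5*h^2 - 2*h - 24) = (h + 3)*(h + 4)*(h^2 + 2*h - 8) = (h - 2)*(h + 3)*(h + 4)*(h + 4)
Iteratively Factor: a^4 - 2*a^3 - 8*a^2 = (a)*(a^3 - 2*a^2 - 8*a) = a*(a - 4)*(a^2 + 2*a) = a^2*(a - 4)*(a + 2)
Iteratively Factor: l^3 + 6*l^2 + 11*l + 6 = (l + 2)*(l^2 + 4*l + 3) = (l + 2)*(l + 3)*(l + 1)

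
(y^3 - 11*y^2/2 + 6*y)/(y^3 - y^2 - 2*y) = (-y^2 + 11*y/2 - 6)/(-y^2 + y + 2)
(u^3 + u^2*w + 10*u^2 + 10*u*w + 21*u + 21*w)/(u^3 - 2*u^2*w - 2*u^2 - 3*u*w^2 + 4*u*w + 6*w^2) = (u^2 + 10*u + 21)/(u^2 - 3*u*w - 2*u + 6*w)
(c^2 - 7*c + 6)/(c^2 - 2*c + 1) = (c - 6)/(c - 1)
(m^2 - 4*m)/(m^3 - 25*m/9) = 9*(m - 4)/(9*m^2 - 25)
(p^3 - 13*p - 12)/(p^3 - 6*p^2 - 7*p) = (p^2 - p - 12)/(p*(p - 7))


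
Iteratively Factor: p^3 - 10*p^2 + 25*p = (p)*(p^2 - 10*p + 25) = p*(p - 5)*(p - 5)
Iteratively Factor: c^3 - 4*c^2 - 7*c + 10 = (c - 5)*(c^2 + c - 2) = (c - 5)*(c + 2)*(c - 1)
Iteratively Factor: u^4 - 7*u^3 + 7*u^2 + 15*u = (u + 1)*(u^3 - 8*u^2 + 15*u) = (u - 3)*(u + 1)*(u^2 - 5*u) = (u - 5)*(u - 3)*(u + 1)*(u)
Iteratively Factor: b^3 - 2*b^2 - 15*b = (b)*(b^2 - 2*b - 15) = b*(b - 5)*(b + 3)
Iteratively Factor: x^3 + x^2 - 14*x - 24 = (x + 2)*(x^2 - x - 12) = (x - 4)*(x + 2)*(x + 3)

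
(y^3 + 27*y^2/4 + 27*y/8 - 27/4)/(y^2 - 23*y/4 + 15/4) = (y^2 + 15*y/2 + 9)/(y - 5)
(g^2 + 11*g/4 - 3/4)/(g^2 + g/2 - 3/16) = 4*(g + 3)/(4*g + 3)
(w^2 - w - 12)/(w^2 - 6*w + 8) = (w + 3)/(w - 2)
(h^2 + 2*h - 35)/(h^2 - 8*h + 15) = (h + 7)/(h - 3)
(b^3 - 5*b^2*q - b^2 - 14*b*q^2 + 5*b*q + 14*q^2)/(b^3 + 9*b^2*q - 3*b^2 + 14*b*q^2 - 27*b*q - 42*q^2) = (b^2 - 7*b*q - b + 7*q)/(b^2 + 7*b*q - 3*b - 21*q)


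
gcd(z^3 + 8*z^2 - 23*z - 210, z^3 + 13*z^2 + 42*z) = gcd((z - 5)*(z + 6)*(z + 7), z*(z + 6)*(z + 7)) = z^2 + 13*z + 42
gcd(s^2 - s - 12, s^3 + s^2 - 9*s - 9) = s + 3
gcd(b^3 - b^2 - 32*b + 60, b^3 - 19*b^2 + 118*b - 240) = b - 5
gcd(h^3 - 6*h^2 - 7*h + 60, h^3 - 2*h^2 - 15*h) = h^2 - 2*h - 15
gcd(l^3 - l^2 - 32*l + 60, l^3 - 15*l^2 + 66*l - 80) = l^2 - 7*l + 10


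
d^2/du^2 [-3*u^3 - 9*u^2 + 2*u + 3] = -18*u - 18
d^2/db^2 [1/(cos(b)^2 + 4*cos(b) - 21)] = (-4*sin(b)^4 + 102*sin(b)^2 - 69*cos(b) - 3*cos(3*b) - 24)/((cos(b) - 3)^3*(cos(b) + 7)^3)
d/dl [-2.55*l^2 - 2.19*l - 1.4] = -5.1*l - 2.19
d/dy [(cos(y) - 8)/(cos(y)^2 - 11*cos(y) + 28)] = (cos(y)^2 - 16*cos(y) + 60)*sin(y)/(cos(y)^2 - 11*cos(y) + 28)^2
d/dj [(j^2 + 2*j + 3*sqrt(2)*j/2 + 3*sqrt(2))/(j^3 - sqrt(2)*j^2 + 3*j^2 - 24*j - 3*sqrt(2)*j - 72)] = (-(4*j + 4 + 3*sqrt(2))*(-j^3 - 3*j^2 + sqrt(2)*j^2 + 3*sqrt(2)*j + 24*j + 72) + (2*j^2 + 4*j + 3*sqrt(2)*j + 6*sqrt(2))*(-3*j^2 - 6*j + 2*sqrt(2)*j + 3*sqrt(2) + 24))/(2*(-j^3 - 3*j^2 + sqrt(2)*j^2 + 3*sqrt(2)*j + 24*j + 72)^2)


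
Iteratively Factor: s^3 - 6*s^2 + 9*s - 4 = (s - 4)*(s^2 - 2*s + 1) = (s - 4)*(s - 1)*(s - 1)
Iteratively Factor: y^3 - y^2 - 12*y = (y - 4)*(y^2 + 3*y) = y*(y - 4)*(y + 3)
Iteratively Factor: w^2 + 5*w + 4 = (w + 1)*(w + 4)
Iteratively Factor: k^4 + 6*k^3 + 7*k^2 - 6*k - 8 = (k + 2)*(k^3 + 4*k^2 - k - 4) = (k + 2)*(k + 4)*(k^2 - 1) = (k + 1)*(k + 2)*(k + 4)*(k - 1)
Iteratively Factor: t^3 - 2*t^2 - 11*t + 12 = (t - 1)*(t^2 - t - 12) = (t - 1)*(t + 3)*(t - 4)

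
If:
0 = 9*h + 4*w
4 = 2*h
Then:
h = 2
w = -9/2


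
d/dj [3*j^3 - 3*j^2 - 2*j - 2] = 9*j^2 - 6*j - 2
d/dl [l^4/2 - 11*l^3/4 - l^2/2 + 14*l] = 2*l^3 - 33*l^2/4 - l + 14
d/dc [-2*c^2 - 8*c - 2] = -4*c - 8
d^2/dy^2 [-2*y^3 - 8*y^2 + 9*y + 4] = -12*y - 16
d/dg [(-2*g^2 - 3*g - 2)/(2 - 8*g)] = (8*g^2 - 4*g - 11)/(2*(16*g^2 - 8*g + 1))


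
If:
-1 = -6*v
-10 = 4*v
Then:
No Solution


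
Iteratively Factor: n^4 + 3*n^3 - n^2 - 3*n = (n + 3)*(n^3 - n) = (n - 1)*(n + 3)*(n^2 + n) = (n - 1)*(n + 1)*(n + 3)*(n)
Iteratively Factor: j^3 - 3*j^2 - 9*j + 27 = (j - 3)*(j^2 - 9) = (j - 3)^2*(j + 3)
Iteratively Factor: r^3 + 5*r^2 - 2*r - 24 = (r - 2)*(r^2 + 7*r + 12) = (r - 2)*(r + 4)*(r + 3)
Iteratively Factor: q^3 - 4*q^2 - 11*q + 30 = (q - 5)*(q^2 + q - 6) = (q - 5)*(q + 3)*(q - 2)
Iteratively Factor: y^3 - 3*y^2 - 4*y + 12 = (y - 3)*(y^2 - 4) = (y - 3)*(y + 2)*(y - 2)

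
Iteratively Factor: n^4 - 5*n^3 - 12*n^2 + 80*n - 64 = (n - 4)*(n^3 - n^2 - 16*n + 16) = (n - 4)*(n + 4)*(n^2 - 5*n + 4) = (n - 4)^2*(n + 4)*(n - 1)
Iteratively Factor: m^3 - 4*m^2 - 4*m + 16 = (m - 2)*(m^2 - 2*m - 8) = (m - 2)*(m + 2)*(m - 4)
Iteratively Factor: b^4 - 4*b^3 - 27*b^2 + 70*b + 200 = (b + 2)*(b^3 - 6*b^2 - 15*b + 100) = (b - 5)*(b + 2)*(b^2 - b - 20) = (b - 5)*(b + 2)*(b + 4)*(b - 5)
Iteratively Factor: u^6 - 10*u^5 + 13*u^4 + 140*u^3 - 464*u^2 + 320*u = (u - 1)*(u^5 - 9*u^4 + 4*u^3 + 144*u^2 - 320*u) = (u - 4)*(u - 1)*(u^4 - 5*u^3 - 16*u^2 + 80*u) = u*(u - 4)*(u - 1)*(u^3 - 5*u^2 - 16*u + 80) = u*(u - 5)*(u - 4)*(u - 1)*(u^2 - 16) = u*(u - 5)*(u - 4)^2*(u - 1)*(u + 4)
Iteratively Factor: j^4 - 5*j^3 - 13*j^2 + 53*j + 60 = (j - 5)*(j^3 - 13*j - 12) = (j - 5)*(j + 3)*(j^2 - 3*j - 4) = (j - 5)*(j - 4)*(j + 3)*(j + 1)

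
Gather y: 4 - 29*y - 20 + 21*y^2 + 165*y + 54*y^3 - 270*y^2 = 54*y^3 - 249*y^2 + 136*y - 16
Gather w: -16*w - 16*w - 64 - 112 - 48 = -32*w - 224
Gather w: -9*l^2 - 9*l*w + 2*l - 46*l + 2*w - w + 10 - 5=-9*l^2 - 44*l + w*(1 - 9*l) + 5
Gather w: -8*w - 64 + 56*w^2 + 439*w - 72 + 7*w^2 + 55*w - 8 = 63*w^2 + 486*w - 144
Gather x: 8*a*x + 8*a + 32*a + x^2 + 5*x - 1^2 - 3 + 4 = 40*a + x^2 + x*(8*a + 5)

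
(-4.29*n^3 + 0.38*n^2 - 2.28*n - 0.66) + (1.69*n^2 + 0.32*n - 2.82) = -4.29*n^3 + 2.07*n^2 - 1.96*n - 3.48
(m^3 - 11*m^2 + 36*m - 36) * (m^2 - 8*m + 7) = m^5 - 19*m^4 + 131*m^3 - 401*m^2 + 540*m - 252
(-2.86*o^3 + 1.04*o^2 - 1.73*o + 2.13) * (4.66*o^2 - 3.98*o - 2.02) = -13.3276*o^5 + 16.2292*o^4 - 6.4238*o^3 + 14.7104*o^2 - 4.9828*o - 4.3026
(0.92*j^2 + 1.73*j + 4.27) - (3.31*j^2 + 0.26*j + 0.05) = -2.39*j^2 + 1.47*j + 4.22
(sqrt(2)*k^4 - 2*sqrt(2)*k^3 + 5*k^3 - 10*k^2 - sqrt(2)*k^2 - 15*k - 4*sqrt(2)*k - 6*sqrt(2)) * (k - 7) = sqrt(2)*k^5 - 9*sqrt(2)*k^4 + 5*k^4 - 45*k^3 + 13*sqrt(2)*k^3 + 3*sqrt(2)*k^2 + 55*k^2 + 22*sqrt(2)*k + 105*k + 42*sqrt(2)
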